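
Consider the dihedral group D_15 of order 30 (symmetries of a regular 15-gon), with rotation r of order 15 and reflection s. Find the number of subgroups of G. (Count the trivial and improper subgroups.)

|G| = 30, so by Lagrange every subgroup order divides 30. Divisors: 1, 2, 3, 5, 6, 10, 15, 30.
Subgroups by order — order 1: 1; order 2: 15; order 3: 1; order 5: 1; order 6: 5; order 10: 3; order 15: 1; order 30: 1.
Total: 1 + 15 + 1 + 1 + 5 + 3 + 1 + 1 = 28.

28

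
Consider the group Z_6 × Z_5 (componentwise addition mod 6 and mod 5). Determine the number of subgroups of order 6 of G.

|G| = 30 and 6 | 30, so subgroups of order 6 are possible by Lagrange.
The subgroups of order 6 are: {(0,0), (1,0), (2,0), (3,0), (4,0), (5,0)}.
So G has 1 subgroup of order 6.

1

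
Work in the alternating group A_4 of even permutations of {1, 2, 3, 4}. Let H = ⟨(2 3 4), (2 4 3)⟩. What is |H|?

3

|⟨(2 3 4)⟩| = 3 and |⟨(2 4 3)⟩| = 3, so |H| is a multiple of lcm(3, 3) = 3 and divides |G| = 12.
Closing under the operation: H = {e, (2 3 4), (2 4 3)}, so |H| = 3.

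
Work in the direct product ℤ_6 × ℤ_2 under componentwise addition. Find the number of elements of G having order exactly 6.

An element (a,b) has order lcm(ord(a), ord(b)); count pairs with lcm equal to 6.
Enumerating gives 6 such elements.

6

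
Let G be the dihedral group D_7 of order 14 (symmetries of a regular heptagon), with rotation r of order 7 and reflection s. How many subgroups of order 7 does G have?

|G| = 14 and 7 | 14, so subgroups of order 7 are possible by Lagrange.
The subgroups of order 7 are: {e, r, r^2, r^3, r^4, r^5, r^6}.
So G has 1 subgroup of order 7.

1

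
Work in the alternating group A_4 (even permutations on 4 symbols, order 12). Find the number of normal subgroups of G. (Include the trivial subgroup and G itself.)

3

G has 10 subgroups. Checking conjugation-invariance by order — order 1: 1/1 normal; order 2: 0/3 normal; order 3: 0/4 normal; order 4: 1/1 normal; order 12: 1/1 normal.
Total normal subgroups: 3.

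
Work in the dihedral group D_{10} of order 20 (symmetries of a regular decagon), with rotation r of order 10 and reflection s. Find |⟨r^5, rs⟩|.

4

|⟨r^5⟩| = 2 and |⟨rs⟩| = 2, so |H| is a multiple of lcm(2, 2) = 2 and divides |G| = 20.
Closing under the operation: H = {e, r^5, rs, r^6s}, so |H| = 4.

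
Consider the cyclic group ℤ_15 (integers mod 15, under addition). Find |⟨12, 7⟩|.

|⟨12⟩| = 5 and |⟨7⟩| = 15, so |H| is a multiple of lcm(5, 15) = 15 and divides |G| = 15.
Closing {12, 7} under the group operation gives all of G, so |H| = 15.

15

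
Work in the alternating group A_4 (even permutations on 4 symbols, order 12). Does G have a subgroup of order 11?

11 does not divide |G| = 12, so by Lagrange no subgroup of order 11 exists.

No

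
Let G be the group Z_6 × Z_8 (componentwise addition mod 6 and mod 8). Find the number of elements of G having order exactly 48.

0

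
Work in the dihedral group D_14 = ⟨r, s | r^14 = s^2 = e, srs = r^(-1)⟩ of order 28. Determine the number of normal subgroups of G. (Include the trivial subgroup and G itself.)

7

G has 28 subgroups. Checking conjugation-invariance by order — order 1: 1/1 normal; order 2: 1/15 normal; order 4: 0/7 normal; order 7: 1/1 normal; order 14: 3/3 normal; order 28: 1/1 normal.
Total normal subgroups: 7.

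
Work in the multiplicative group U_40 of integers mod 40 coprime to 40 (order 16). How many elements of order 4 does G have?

The elements of order 4 are: 3, 7, 13, 17, 23, 27, 33, 37.
That's 8.

8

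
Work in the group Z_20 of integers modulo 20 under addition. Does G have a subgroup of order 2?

Yes

2 | 20. A subgroup of order 2 is {0, 10}.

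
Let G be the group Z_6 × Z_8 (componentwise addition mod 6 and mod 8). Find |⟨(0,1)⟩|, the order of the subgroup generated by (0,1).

8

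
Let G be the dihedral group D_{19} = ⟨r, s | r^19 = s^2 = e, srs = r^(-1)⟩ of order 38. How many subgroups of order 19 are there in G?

|G| = 38 and 19 | 38, so subgroups of order 19 are possible by Lagrange.
The subgroups of order 19 are: {e, r, r^2, r^3, r^4, r^5, r^6, r^7, r^8, r^9, r^10, r^11, r^12, r^13, r^14, r^15, r^16, r^17, r^18}.
So G has 1 subgroup of order 19.

1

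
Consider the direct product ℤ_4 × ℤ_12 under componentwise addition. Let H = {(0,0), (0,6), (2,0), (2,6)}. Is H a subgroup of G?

|H| = 4 divides |G| = 48, consistent with Lagrange.
H contains the identity, every element's inverse is in H, and H is closed under +: it is a subgroup.

Yes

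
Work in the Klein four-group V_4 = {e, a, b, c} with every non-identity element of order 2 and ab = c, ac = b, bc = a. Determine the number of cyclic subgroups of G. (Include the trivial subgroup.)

4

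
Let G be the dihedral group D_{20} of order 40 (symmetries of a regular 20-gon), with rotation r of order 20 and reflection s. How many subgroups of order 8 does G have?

|G| = 40 and 8 | 40, so subgroups of order 8 are possible by Lagrange.
The subgroups of order 8 are: {e, r^5, r^10, r^15, s, r^5s, r^10s, r^15s}; {e, r^5, r^10, r^15, rs, r^6s, r^11s, r^16s}; {e, r^5, r^10, r^15, r^2s, r^7s, r^12s, r^17s}; {e, r^5, r^10, r^15, r^3s, r^8s, r^13s, r^18s}; … (5 in all).
So G has 5 subgroups of order 8.

5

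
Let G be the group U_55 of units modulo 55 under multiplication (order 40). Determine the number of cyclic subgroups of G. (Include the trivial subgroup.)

Group the elements of G by the cyclic subgroup they generate; each cyclic subgroup of order d accounts for φ(d) elements.
Cyclic subgroups by order — order 1: 1; order 2: 3; order 4: 2; order 5: 1; order 10: 3; order 20: 2.
Total: 12.

12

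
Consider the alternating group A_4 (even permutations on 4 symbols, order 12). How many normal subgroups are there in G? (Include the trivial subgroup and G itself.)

3

G has 10 subgroups. Checking conjugation-invariance by order — order 1: 1/1 normal; order 2: 0/3 normal; order 3: 0/4 normal; order 4: 1/1 normal; order 12: 1/1 normal.
Total normal subgroups: 3.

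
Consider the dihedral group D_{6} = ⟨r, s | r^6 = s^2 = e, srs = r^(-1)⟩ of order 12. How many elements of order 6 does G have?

2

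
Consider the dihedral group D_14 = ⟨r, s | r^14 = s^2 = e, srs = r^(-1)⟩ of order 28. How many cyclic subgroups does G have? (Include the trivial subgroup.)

Group the elements of G by the cyclic subgroup they generate; each cyclic subgroup of order d accounts for φ(d) elements.
Cyclic subgroups by order — order 1: 1; order 2: 15; order 7: 1; order 14: 1.
Total: 18.

18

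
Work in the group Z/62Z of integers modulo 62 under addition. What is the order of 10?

31

In Z/62Z, the order of an element a is n/gcd(a, n).
gcd(10, 62) = 2, so |⟨10⟩| = 62/2 = 31.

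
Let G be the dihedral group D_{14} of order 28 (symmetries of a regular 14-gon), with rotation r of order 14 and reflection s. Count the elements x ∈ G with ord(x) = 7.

The elements of order 7 are: r^2, r^4, r^6, r^8, r^10, r^12.
That's 6.

6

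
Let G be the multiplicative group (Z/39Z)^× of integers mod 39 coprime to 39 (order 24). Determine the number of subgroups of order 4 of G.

3

|G| = 24 and 4 | 24, so subgroups of order 4 are possible by Lagrange.
The subgroups of order 4 are: {1, 14, 25, 38}; {1, 25, 31, 34}; {1, 5, 8, 25}.
So G has 3 subgroups of order 4.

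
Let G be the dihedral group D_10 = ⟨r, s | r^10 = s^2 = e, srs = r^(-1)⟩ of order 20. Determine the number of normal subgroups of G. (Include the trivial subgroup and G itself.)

G has 22 subgroups. Checking conjugation-invariance by order — order 1: 1/1 normal; order 2: 1/11 normal; order 4: 0/5 normal; order 5: 1/1 normal; order 10: 3/3 normal; order 20: 1/1 normal.
Total normal subgroups: 7.

7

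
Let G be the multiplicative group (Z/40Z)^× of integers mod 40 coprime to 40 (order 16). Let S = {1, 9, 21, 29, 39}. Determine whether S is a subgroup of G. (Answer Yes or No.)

No

|S| = 5 does not divide |G| = 16, so by Lagrange S is not a subgroup.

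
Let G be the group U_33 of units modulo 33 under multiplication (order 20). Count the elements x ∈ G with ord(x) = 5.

4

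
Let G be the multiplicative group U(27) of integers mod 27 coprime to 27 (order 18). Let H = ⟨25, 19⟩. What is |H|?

|⟨25⟩| = 9 and |⟨19⟩| = 3, so |H| is a multiple of lcm(9, 3) = 9 and divides |G| = 18.
Closing under the operation: H = {1, 4, 7, 10, 13, 16, 19, 22, 25}, so |H| = 9.

9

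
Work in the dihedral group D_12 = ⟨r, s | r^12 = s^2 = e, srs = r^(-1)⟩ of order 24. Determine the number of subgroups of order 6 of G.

|G| = 24 and 6 | 24, so subgroups of order 6 are possible by Lagrange.
The subgroups of order 6 are: {e, r^2, r^4, r^6, r^8, r^10}; {e, r^4, r^8, r^2s, r^6s, r^10s}; {e, r^4, r^8, r^3s, r^7s, r^11s}; {e, r^4, r^8, s, r^4s, r^8s}; … (5 in all).
So G has 5 subgroups of order 6.

5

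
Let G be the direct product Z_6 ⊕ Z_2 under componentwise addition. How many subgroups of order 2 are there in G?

|G| = 12 and 2 | 12, so subgroups of order 2 are possible by Lagrange.
The subgroups of order 2 are: {(0,0), (0,1)}; {(0,0), (3,0)}; {(0,0), (3,1)}.
So G has 3 subgroups of order 2.

3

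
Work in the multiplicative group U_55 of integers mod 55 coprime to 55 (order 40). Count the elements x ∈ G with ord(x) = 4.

4

The elements of order 4 are: 12, 23, 32, 43.
That's 4.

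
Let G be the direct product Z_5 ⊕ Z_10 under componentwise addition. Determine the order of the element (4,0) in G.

The order of (4,0) in Z_5 × Z_10 is lcm(ord(4) in Z_5, ord(0) in Z_10).
ord(4) = 5 and ord(0) = 1, so |⟨(4,0)⟩| = lcm(5, 1) = 5.

5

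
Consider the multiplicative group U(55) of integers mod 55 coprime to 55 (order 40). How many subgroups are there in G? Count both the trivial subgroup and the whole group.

|G| = 40, so by Lagrange every subgroup order divides 40. Divisors: 1, 2, 4, 5, 8, 10, 20, 40.
Subgroups by order — order 1: 1; order 2: 3; order 4: 3; order 5: 1; order 8: 1; order 10: 3; order 20: 3; order 40: 1.
Total: 1 + 3 + 3 + 1 + 1 + 3 + 3 + 1 = 16.

16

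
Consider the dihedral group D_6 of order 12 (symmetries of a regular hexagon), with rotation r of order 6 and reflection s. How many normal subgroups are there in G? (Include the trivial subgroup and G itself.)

7

G has 16 subgroups. Checking conjugation-invariance by order — order 1: 1/1 normal; order 2: 1/7 normal; order 3: 1/1 normal; order 4: 0/3 normal; order 6: 3/3 normal; order 12: 1/1 normal.
Total normal subgroups: 7.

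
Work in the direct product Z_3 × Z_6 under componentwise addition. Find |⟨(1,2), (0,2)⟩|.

9

|⟨(1,2)⟩| = 3 and |⟨(0,2)⟩| = 3, so |H| is a multiple of lcm(3, 3) = 3 and divides |G| = 18.
Closing under the operation: H = {(0,0), (0,2), (0,4), (1,0), (1,2), (1,4), (2,0), (2,2), (2,4)}, so |H| = 9.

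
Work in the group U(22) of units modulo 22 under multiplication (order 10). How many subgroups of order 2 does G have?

1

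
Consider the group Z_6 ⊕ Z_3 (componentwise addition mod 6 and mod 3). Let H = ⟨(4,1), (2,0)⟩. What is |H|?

|⟨(4,1)⟩| = 3 and |⟨(2,0)⟩| = 3, so |H| is a multiple of lcm(3, 3) = 3 and divides |G| = 18.
Closing under the operation: H = {(0,0), (0,1), (0,2), (2,0), (2,1), (2,2), (4,0), (4,1), (4,2)}, so |H| = 9.

9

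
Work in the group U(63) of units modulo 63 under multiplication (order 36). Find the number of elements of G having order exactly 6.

24

Enumerating element orders in G gives 24 elements of order 6.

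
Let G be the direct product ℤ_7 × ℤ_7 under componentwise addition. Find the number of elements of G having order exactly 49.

An element (a,b) has order lcm(ord(a), ord(b)); count pairs with lcm equal to 49.
Enumerating gives 0 such elements.

0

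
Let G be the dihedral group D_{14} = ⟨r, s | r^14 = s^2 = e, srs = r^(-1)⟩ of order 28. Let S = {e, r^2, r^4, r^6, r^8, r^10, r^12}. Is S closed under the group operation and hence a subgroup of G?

Yes

|S| = 7 divides |G| = 28, consistent with Lagrange.
S contains the identity, every element's inverse is in S, and S is closed under ·: it is a subgroup.
In fact S = ⟨r^4⟩.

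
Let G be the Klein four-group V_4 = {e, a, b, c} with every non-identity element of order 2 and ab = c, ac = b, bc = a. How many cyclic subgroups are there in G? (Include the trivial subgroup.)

4

A cyclic subgroup of order d is generated by each of its φ(d) elements of order d, so the cyclic subgroups of order d number (#elements of order d)/φ(d).
Cyclic subgroups by order — order 1: 1; order 2: 3.
Total: 4.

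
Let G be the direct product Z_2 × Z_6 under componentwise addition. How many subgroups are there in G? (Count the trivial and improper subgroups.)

|G| = 12, so by Lagrange every subgroup order divides 12. Divisors: 1, 2, 3, 4, 6, 12.
Subgroups by order — order 1: 1; order 2: 3; order 3: 1; order 4: 1; order 6: 3; order 12: 1.
Total: 1 + 3 + 1 + 1 + 3 + 1 = 10.

10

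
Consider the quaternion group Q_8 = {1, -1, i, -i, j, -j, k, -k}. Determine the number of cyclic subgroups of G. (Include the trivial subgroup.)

Group the elements of G by the cyclic subgroup they generate; each cyclic subgroup of order d accounts for φ(d) elements.
Cyclic subgroups by order — order 1: 1; order 2: 1; order 4: 3.
Total: 5.

5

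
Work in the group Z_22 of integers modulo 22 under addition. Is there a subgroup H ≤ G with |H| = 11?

Yes

11 | 22. A subgroup of order 11 is {0, 2, 4, 6, 8, 10, 12, 14, 16, 18, 20}.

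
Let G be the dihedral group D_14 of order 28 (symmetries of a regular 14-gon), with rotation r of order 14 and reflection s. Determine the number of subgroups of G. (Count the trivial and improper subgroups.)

28

|G| = 28, so by Lagrange every subgroup order divides 28. Divisors: 1, 2, 4, 7, 14, 28.
Subgroups by order — order 1: 1; order 2: 15; order 4: 7; order 7: 1; order 14: 3; order 28: 1.
Total: 1 + 15 + 7 + 1 + 3 + 1 = 28.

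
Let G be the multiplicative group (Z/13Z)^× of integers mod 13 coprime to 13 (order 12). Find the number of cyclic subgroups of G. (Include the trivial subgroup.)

6

Each element a generates a cyclic subgroup ⟨a⟩; distinct elements may generate the same one (a cyclic group of order d has φ(d) generators).
Cyclic subgroups by order — order 1: 1; order 2: 1; order 3: 1; order 4: 1; order 6: 1; order 12: 1.
Total: 6.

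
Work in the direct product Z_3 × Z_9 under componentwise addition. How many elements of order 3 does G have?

An element (a,b) has order lcm(ord(a), ord(b)); count pairs with lcm equal to 3.
Enumerating gives 8 such elements.

8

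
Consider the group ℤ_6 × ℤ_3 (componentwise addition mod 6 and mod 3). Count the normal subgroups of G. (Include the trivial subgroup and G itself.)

12

G is abelian, so every subgroup is normal.
G has 12 subgroups in total, hence 12 normal subgroups.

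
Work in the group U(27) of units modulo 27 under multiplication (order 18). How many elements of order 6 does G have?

2

The elements of order 6 are: 8, 17.
That's 2.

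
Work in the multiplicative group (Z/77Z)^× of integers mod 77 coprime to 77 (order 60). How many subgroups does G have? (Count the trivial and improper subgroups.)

20

|G| = 60, so by Lagrange every subgroup order divides 60. Divisors: 1, 2, 3, 4, 5, 6, 10, 12, 15, 20, 30, 60.
Subgroups by order — order 1: 1; order 2: 3; order 3: 1; order 4: 1; order 5: 1; order 6: 3; order 10: 3; order 12: 1; order 15: 1; order 20: 1; order 30: 3; order 60: 1.
Total: 1 + 3 + 1 + 1 + 1 + 3 + 3 + 1 + 1 + 1 + 3 + 1 = 20.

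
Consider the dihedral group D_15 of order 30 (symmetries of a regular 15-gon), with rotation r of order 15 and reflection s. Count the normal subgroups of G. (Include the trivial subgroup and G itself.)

5

G has 28 subgroups. Checking conjugation-invariance by order — order 1: 1/1 normal; order 2: 0/15 normal; order 3: 1/1 normal; order 5: 1/1 normal; order 6: 0/5 normal; order 10: 0/3 normal; order 15: 1/1 normal; order 30: 1/1 normal.
Total normal subgroups: 5.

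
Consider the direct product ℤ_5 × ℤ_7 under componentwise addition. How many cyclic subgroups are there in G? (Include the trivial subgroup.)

4

A cyclic subgroup of order d is generated by each of its φ(d) elements of order d, so the cyclic subgroups of order d number (#elements of order d)/φ(d).
Cyclic subgroups by order — order 1: 1; order 5: 1; order 7: 1; order 35: 1.
Total: 4.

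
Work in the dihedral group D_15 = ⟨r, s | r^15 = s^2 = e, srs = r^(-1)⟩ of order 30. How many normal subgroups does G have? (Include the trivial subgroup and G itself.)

G has 28 subgroups. Checking conjugation-invariance by order — order 1: 1/1 normal; order 2: 0/15 normal; order 3: 1/1 normal; order 5: 1/1 normal; order 6: 0/5 normal; order 10: 0/3 normal; order 15: 1/1 normal; order 30: 1/1 normal.
Total normal subgroups: 5.

5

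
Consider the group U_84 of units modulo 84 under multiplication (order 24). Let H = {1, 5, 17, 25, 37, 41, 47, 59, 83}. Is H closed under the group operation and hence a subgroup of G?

No

|H| = 9 does not divide |G| = 24, so by Lagrange H is not a subgroup.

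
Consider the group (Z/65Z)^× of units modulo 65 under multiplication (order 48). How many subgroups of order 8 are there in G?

3

|G| = 48 and 8 | 48, so subgroups of order 8 are possible by Lagrange.
The subgroups of order 8 are: {1, 12, 14, 27, 38, 51, 53, 64}; {1, 8, 14, 18, 47, 51, 57, 64}; {1, 14, 21, 31, 34, 44, 51, 64}.
So G has 3 subgroups of order 8.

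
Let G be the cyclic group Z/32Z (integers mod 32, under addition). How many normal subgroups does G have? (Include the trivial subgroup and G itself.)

6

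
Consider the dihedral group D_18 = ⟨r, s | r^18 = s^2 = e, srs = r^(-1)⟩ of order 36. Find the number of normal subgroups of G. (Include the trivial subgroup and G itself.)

9

G has 45 subgroups. Checking conjugation-invariance by order — order 1: 1/1 normal; order 2: 1/19 normal; order 3: 1/1 normal; order 4: 0/9 normal; order 6: 1/7 normal; order 9: 1/1 normal; order 12: 0/3 normal; order 18: 3/3 normal; order 36: 1/1 normal.
Total normal subgroups: 9.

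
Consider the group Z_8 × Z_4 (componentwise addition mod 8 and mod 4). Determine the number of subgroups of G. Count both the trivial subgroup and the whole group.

22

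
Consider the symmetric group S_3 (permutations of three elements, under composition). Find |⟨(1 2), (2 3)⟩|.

|⟨(1 2)⟩| = 2 and |⟨(2 3)⟩| = 2, so |H| is a multiple of lcm(2, 2) = 2 and divides |G| = 6.
Closing {(1 2), (2 3)} under the group operation gives all of G, so |H| = 6.

6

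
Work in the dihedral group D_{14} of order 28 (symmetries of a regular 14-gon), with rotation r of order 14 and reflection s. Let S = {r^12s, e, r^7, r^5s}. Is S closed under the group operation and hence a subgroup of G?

|S| = 4 divides |G| = 28, consistent with Lagrange.
S contains the identity, every element's inverse is in S, and S is closed under ·: it is a subgroup.

Yes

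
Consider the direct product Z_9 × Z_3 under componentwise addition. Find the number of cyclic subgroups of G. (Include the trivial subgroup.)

Group the elements of G by the cyclic subgroup they generate; each cyclic subgroup of order d accounts for φ(d) elements.
Cyclic subgroups by order — order 1: 1; order 3: 4; order 9: 3.
Total: 8.

8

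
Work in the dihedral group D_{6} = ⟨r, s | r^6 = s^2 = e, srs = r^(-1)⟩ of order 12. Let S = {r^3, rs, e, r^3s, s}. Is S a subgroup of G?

No

|S| = 5 does not divide |G| = 12, so by Lagrange S is not a subgroup.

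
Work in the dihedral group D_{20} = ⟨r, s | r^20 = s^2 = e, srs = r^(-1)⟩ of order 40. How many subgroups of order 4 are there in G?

|G| = 40 and 4 | 40, so subgroups of order 4 are possible by Lagrange.
The subgroups of order 4 are: {e, r^10, s, r^10s}; {e, r^10, rs, r^11s}; {e, r^10, r^2s, r^12s}; {e, r^10, r^3s, r^13s}; … (11 in all).
So G has 11 subgroups of order 4.

11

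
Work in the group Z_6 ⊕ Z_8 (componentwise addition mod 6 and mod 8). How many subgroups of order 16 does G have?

1

|G| = 48 and 16 | 48, so subgroups of order 16 are possible by Lagrange.
The subgroups of order 16 are: {(0,0), (0,1), (0,2), (0,3), (0,4), (0,5), (0,6), (0,7), (3,0), (3,1), (3,2), (3,3), (3,4), (3,5), (3,6), (3,7)}.
So G has 1 subgroup of order 16.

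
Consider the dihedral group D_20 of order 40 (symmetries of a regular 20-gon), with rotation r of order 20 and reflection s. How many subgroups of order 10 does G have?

|G| = 40 and 10 | 40, so subgroups of order 10 are possible by Lagrange.
The subgroups of order 10 are: {e, r^2, r^4, r^6, r^8, r^10, r^12, r^14, r^16, r^18}; {e, r^4, r^8, r^12, r^16, r^2s, r^6s, r^10s, r^14s, r^18s}; {e, r^4, r^8, r^12, r^16, r^3s, r^7s, r^11s, r^15s, r^19s}; {e, r^4, r^8, r^12, r^16, s, r^4s, r^8s, r^12s, r^16s}; … (5 in all).
So G has 5 subgroups of order 10.

5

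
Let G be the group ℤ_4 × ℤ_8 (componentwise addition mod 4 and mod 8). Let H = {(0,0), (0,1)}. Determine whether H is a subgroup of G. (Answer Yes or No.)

No

(0,1) ∈ H but its inverse (0,7) ∉ H, so H is not a subgroup.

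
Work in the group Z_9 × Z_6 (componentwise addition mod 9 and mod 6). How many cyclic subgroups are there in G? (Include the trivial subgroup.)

16

Group the elements of G by the cyclic subgroup they generate; each cyclic subgroup of order d accounts for φ(d) elements.
Cyclic subgroups by order — order 1: 1; order 2: 1; order 3: 4; order 6: 4; order 9: 3; order 18: 3.
Total: 16.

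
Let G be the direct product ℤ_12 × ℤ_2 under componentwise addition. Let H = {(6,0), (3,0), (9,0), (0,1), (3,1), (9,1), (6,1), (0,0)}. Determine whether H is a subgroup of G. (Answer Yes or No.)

Yes

|H| = 8 divides |G| = 24, consistent with Lagrange.
H contains the identity, every element's inverse is in H, and H is closed under +: it is a subgroup.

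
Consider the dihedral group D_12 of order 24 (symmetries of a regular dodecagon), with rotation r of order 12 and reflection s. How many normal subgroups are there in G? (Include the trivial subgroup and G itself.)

G has 34 subgroups. Checking conjugation-invariance by order — order 1: 1/1 normal; order 2: 1/13 normal; order 3: 1/1 normal; order 4: 1/7 normal; order 6: 1/5 normal; order 8: 0/3 normal; order 12: 3/3 normal; order 24: 1/1 normal.
Total normal subgroups: 9.

9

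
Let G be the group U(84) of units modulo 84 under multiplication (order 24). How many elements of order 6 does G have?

Enumerating element orders in G gives 14 elements of order 6.

14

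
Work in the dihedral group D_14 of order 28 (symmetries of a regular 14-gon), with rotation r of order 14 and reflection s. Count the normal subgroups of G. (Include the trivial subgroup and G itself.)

7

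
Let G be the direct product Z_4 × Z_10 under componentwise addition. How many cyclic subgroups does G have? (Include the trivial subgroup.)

12

Each element a generates a cyclic subgroup ⟨a⟩; distinct elements may generate the same one (a cyclic group of order d has φ(d) generators).
Cyclic subgroups by order — order 1: 1; order 2: 3; order 4: 2; order 5: 1; order 10: 3; order 20: 2.
Total: 12.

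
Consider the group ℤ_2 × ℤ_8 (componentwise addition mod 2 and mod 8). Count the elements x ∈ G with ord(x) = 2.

3

An element (a,b) has order lcm(ord(a), ord(b)); count pairs with lcm equal to 2.
Enumerating gives 3 such elements.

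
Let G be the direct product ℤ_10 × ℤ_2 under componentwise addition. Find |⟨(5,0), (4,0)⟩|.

10

|⟨(5,0)⟩| = 2 and |⟨(4,0)⟩| = 5, so |H| is a multiple of lcm(2, 5) = 10 and divides |G| = 20.
Closing under the operation: H = {(0,0), (1,0), (2,0), (3,0), (4,0), (5,0), (6,0), (7,0), (8,0), (9,0)}, so |H| = 10.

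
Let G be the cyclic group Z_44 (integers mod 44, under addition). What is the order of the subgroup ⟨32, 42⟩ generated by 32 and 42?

|⟨32⟩| = 11 and |⟨42⟩| = 22, so |H| is a multiple of lcm(11, 22) = 22 and divides |G| = 44.
Closing under the operation: H = {0, 2, 4, 6, 8, 10, 12, 14, 16, 18, 20, 22, 24, 26, 28, 30, 32, 34, 36, 38, 40, 42}, so |H| = 22.

22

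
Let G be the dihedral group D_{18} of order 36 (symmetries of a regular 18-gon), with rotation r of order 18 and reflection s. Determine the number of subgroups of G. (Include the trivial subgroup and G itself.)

45

|G| = 36, so by Lagrange every subgroup order divides 36. Divisors: 1, 2, 3, 4, 6, 9, 12, 18, 36.
Subgroups by order — order 1: 1; order 2: 19; order 3: 1; order 4: 9; order 6: 7; order 9: 1; order 12: 3; order 18: 3; order 36: 1.
Total: 1 + 19 + 1 + 9 + 7 + 1 + 3 + 3 + 1 = 45.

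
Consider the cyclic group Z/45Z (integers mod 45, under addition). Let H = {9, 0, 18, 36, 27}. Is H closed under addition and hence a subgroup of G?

|H| = 5 divides |G| = 45, consistent with Lagrange.
H contains the identity, every element's inverse is in H, and H is closed under +: it is a subgroup.
In fact H = ⟨18⟩.

Yes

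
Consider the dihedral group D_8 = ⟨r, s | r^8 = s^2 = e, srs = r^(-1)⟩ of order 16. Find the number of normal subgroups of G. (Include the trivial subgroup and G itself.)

7

G has 19 subgroups. Checking conjugation-invariance by order — order 1: 1/1 normal; order 2: 1/9 normal; order 4: 1/5 normal; order 8: 3/3 normal; order 16: 1/1 normal.
Total normal subgroups: 7.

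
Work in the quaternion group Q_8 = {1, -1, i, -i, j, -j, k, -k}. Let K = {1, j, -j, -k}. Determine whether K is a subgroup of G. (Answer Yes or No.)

-k ∈ K but its inverse k ∉ K, so K is not a subgroup.

No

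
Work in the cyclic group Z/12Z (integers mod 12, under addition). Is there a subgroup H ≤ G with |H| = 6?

Yes

6 | 12. A subgroup of order 6 is {0, 2, 4, 6, 8, 10}.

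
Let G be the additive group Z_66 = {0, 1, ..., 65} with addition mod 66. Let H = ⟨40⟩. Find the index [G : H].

2

|⟨40⟩| = 33 and |G| = 66.
By Lagrange, [G : H] = |G|/|H| = 66/33 = 2.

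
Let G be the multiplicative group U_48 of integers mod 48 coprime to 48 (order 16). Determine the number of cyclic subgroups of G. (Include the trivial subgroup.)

12

Group the elements of G by the cyclic subgroup they generate; each cyclic subgroup of order d accounts for φ(d) elements.
Cyclic subgroups by order — order 1: 1; order 2: 7; order 4: 4.
Total: 12.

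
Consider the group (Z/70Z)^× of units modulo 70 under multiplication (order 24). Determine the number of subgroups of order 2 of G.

3

|G| = 24 and 2 | 24, so subgroups of order 2 are possible by Lagrange.
The subgroups of order 2 are: {1, 29}; {1, 41}; {1, 69}.
So G has 3 subgroups of order 2.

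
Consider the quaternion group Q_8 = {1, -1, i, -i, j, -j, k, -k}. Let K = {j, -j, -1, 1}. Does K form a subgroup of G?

|K| = 4 divides |G| = 8, consistent with Lagrange.
K contains the identity, every element's inverse is in K, and K is closed under ·: it is a subgroup.
In fact K = ⟨j⟩.

Yes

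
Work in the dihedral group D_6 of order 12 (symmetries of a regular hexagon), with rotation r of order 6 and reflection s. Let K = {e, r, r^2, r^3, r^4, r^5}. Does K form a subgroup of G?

Yes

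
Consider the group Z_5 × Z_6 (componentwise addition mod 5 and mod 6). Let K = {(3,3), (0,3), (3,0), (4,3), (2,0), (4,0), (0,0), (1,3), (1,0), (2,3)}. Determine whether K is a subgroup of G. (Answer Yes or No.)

Yes

|K| = 10 divides |G| = 30, consistent with Lagrange.
K contains the identity, every element's inverse is in K, and K is closed under +: it is a subgroup.
In fact K = ⟨(4,3)⟩.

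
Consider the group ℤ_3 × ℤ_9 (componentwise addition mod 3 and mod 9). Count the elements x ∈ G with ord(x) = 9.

18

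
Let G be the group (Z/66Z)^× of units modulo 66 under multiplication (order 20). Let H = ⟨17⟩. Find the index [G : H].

2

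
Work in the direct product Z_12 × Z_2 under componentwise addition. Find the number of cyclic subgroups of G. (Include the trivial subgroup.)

Group the elements of G by the cyclic subgroup they generate; each cyclic subgroup of order d accounts for φ(d) elements.
Cyclic subgroups by order — order 1: 1; order 2: 3; order 3: 1; order 4: 2; order 6: 3; order 12: 2.
Total: 12.

12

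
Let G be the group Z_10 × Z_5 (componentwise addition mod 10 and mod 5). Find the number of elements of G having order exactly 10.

24

An element (a,b) has order lcm(ord(a), ord(b)); count pairs with lcm equal to 10.
Enumerating gives 24 such elements.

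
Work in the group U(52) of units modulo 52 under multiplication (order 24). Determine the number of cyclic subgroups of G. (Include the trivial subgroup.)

Each element a generates a cyclic subgroup ⟨a⟩; distinct elements may generate the same one (a cyclic group of order d has φ(d) generators).
Cyclic subgroups by order — order 1: 1; order 2: 3; order 3: 1; order 4: 2; order 6: 3; order 12: 2.
Total: 12.

12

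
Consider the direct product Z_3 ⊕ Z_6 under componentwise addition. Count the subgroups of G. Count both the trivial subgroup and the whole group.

|G| = 18, so by Lagrange every subgroup order divides 18. Divisors: 1, 2, 3, 6, 9, 18.
Subgroups by order — order 1: 1; order 2: 1; order 3: 4; order 6: 4; order 9: 1; order 18: 1.
Total: 1 + 1 + 4 + 4 + 1 + 1 = 12.

12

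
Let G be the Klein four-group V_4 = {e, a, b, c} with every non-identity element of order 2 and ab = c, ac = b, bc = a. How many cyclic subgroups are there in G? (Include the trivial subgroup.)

4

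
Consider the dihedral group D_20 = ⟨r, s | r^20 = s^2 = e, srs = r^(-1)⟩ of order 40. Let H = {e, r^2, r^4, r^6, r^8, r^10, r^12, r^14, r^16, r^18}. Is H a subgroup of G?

Yes

|H| = 10 divides |G| = 40, consistent with Lagrange.
H contains the identity, every element's inverse is in H, and H is closed under ·: it is a subgroup.
In fact H = ⟨r^18⟩.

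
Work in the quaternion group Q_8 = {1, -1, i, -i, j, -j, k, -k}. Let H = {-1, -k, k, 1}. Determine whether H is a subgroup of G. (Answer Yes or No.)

Yes

|H| = 4 divides |G| = 8, consistent with Lagrange.
H contains the identity, every element's inverse is in H, and H is closed under ·: it is a subgroup.
In fact H = ⟨-k⟩.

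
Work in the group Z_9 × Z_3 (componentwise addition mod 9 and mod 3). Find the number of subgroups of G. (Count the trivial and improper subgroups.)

10

|G| = 27, so by Lagrange every subgroup order divides 27. Divisors: 1, 3, 9, 27.
Subgroups by order — order 1: 1; order 3: 4; order 9: 4; order 27: 1.
Total: 1 + 4 + 4 + 1 = 10.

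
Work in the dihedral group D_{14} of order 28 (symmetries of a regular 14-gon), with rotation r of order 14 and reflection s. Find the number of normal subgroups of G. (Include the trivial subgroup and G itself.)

G has 28 subgroups. Checking conjugation-invariance by order — order 1: 1/1 normal; order 2: 1/15 normal; order 4: 0/7 normal; order 7: 1/1 normal; order 14: 3/3 normal; order 28: 1/1 normal.
Total normal subgroups: 7.

7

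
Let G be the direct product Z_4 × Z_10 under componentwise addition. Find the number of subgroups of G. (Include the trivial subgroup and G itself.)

|G| = 40, so by Lagrange every subgroup order divides 40. Divisors: 1, 2, 4, 5, 8, 10, 20, 40.
Subgroups by order — order 1: 1; order 2: 3; order 4: 3; order 5: 1; order 8: 1; order 10: 3; order 20: 3; order 40: 1.
Total: 1 + 3 + 3 + 1 + 1 + 3 + 3 + 1 = 16.

16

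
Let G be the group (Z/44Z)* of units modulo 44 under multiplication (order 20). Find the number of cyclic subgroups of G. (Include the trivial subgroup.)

8

Each element a generates a cyclic subgroup ⟨a⟩; distinct elements may generate the same one (a cyclic group of order d has φ(d) generators).
Cyclic subgroups by order — order 1: 1; order 2: 3; order 5: 1; order 10: 3.
Total: 8.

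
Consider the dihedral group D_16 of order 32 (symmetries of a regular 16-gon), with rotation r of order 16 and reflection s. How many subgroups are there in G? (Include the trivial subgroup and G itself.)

36

|G| = 32, so by Lagrange every subgroup order divides 32. Divisors: 1, 2, 4, 8, 16, 32.
Subgroups by order — order 1: 1; order 2: 17; order 4: 9; order 8: 5; order 16: 3; order 32: 1.
Total: 1 + 17 + 9 + 5 + 3 + 1 = 36.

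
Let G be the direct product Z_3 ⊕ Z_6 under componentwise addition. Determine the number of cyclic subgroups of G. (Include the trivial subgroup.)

10

A cyclic subgroup of order d is generated by each of its φ(d) elements of order d, so the cyclic subgroups of order d number (#elements of order d)/φ(d).
Cyclic subgroups by order — order 1: 1; order 2: 1; order 3: 4; order 6: 4.
Total: 10.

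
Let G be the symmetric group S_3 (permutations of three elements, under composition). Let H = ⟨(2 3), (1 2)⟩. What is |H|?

|⟨(2 3)⟩| = 2 and |⟨(1 2)⟩| = 2, so |H| is a multiple of lcm(2, 2) = 2 and divides |G| = 6.
Closing {(2 3), (1 2)} under the group operation gives all of G, so |H| = 6.

6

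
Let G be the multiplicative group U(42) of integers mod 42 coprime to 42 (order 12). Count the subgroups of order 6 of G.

3

|G| = 12 and 6 | 12, so subgroups of order 6 are possible by Lagrange.
The subgroups of order 6 are: {1, 11, 23, 25, 29, 37}; {1, 13, 19, 25, 31, 37}; {1, 5, 17, 25, 37, 41}.
So G has 3 subgroups of order 6.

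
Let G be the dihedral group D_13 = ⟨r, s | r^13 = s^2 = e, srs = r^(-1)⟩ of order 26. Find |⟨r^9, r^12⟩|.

13

|⟨r^9⟩| = 13 and |⟨r^12⟩| = 13, so |H| is a multiple of lcm(13, 13) = 13 and divides |G| = 26.
Closing under the operation: H = {e, r, r^2, r^3, r^4, r^5, r^6, r^7, r^8, r^9, r^10, r^11, r^12}, so |H| = 13.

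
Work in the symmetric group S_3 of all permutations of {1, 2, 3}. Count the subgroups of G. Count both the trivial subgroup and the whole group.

|G| = 6, so by Lagrange every subgroup order divides 6. Divisors: 1, 2, 3, 6.
Subgroups by order — order 1: 1; order 2: 3; order 3: 1; order 6: 1.
Total: 1 + 3 + 1 + 1 = 6.

6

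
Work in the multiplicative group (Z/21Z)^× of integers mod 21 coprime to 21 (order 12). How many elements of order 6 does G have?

The elements of order 6 are: 2, 5, 10, 11, 17, 19.
That's 6.

6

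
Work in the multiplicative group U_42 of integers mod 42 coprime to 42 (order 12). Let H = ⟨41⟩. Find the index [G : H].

6

|⟨41⟩| = 2 and |G| = 12.
By Lagrange, [G : H] = |G|/|H| = 12/2 = 6.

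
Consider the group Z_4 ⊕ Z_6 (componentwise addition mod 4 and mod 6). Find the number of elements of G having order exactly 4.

4

An element (a,b) has order lcm(ord(a), ord(b)); count pairs with lcm equal to 4.
Enumerating gives 4 such elements.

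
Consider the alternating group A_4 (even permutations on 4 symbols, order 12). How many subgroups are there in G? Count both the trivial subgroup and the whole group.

|G| = 12, so by Lagrange every subgroup order divides 12. Divisors: 1, 2, 3, 4, 6, 12.
Subgroups by order — order 1: 1; order 2: 3; order 3: 4; order 4: 1; order 6: 0; order 12: 1.
Total: 1 + 3 + 4 + 1 + 0 + 1 = 10.

10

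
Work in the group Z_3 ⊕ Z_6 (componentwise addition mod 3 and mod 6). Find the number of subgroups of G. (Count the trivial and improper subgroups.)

|G| = 18, so by Lagrange every subgroup order divides 18. Divisors: 1, 2, 3, 6, 9, 18.
Subgroups by order — order 1: 1; order 2: 1; order 3: 4; order 6: 4; order 9: 1; order 18: 1.
Total: 1 + 1 + 4 + 4 + 1 + 1 = 12.

12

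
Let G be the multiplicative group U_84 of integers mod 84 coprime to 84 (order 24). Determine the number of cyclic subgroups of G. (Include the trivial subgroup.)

A cyclic subgroup of order d is generated by each of its φ(d) elements of order d, so the cyclic subgroups of order d number (#elements of order d)/φ(d).
Cyclic subgroups by order — order 1: 1; order 2: 7; order 3: 1; order 6: 7.
Total: 16.

16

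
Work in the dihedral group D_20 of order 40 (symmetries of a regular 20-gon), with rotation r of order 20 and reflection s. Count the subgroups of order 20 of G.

|G| = 40 and 20 | 40, so subgroups of order 20 are possible by Lagrange.
The subgroups of order 20 are: {e, r, r^2, r^3, r^4, r^5, r^6, r^7, r^8, r^9, r^10, r^11, r^12, r^13, r^14, r^15, r^16, r^17, r^18, r^19}; {e, r^2, r^4, r^6, r^8, r^10, r^12, r^14, r^16, r^18, s, r^2s, r^4s, r^6s, r^8s, r^10s, r^12s, r^14s, r^16s, r^18s}; {e, r^2, r^4, r^6, r^8, r^10, r^12, r^14, r^16, r^18, rs, r^3s, r^5s, r^7s, r^9s, r^11s, r^13s, r^15s, r^17s, r^19s}.
So G has 3 subgroups of order 20.

3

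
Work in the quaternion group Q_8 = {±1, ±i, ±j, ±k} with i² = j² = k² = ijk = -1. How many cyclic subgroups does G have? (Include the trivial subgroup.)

Group the elements of G by the cyclic subgroup they generate; each cyclic subgroup of order d accounts for φ(d) elements.
Cyclic subgroups by order — order 1: 1; order 2: 1; order 4: 3.
Total: 5.

5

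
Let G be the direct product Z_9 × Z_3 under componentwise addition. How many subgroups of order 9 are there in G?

4

|G| = 27 and 9 | 27, so subgroups of order 9 are possible by Lagrange.
The subgroups of order 9 are: {(0,0), (0,1), (0,2), (3,0), (3,1), (3,2), (6,0), (6,1), (6,2)}; {(0,0), (1,0), (2,0), (3,0), (4,0), (5,0), (6,0), (7,0), (8,0)}; {(0,0), (1,1), (2,2), (3,0), (4,1), (5,2), (6,0), (7,1), (8,2)}; {(0,0), (1,2), (2,1), (3,0), (4,2), (5,1), (6,0), (7,2), (8,1)}.
So G has 4 subgroups of order 9.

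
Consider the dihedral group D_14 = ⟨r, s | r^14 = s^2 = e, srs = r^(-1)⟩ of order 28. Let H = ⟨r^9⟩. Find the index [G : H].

|⟨r^9⟩| = 14 and |G| = 28.
By Lagrange, [G : H] = |G|/|H| = 28/14 = 2.

2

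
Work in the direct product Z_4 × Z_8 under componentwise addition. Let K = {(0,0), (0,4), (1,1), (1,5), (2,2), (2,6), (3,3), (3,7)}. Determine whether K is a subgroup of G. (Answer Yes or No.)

|K| = 8 divides |G| = 32, consistent with Lagrange.
K contains the identity, every element's inverse is in K, and K is closed under +: it is a subgroup.
In fact K = ⟨(1,5)⟩.

Yes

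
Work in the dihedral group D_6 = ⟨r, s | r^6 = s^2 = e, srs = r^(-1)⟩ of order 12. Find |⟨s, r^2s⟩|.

6

|⟨s⟩| = 2 and |⟨r^2s⟩| = 2, so |H| is a multiple of lcm(2, 2) = 2 and divides |G| = 12.
Closing under the operation: H = {e, r^2, r^4, s, r^2s, r^4s}, so |H| = 6.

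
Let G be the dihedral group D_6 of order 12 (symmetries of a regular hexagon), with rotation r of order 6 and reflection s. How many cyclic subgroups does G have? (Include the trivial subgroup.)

A cyclic subgroup of order d is generated by each of its φ(d) elements of order d, so the cyclic subgroups of order d number (#elements of order d)/φ(d).
Cyclic subgroups by order — order 1: 1; order 2: 7; order 3: 1; order 6: 1.
Total: 10.

10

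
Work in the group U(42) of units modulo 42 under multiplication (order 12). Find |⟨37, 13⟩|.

6

|⟨37⟩| = 3 and |⟨13⟩| = 2, so |H| is a multiple of lcm(3, 2) = 6 and divides |G| = 12.
Closing under the operation: H = {1, 13, 19, 25, 31, 37}, so |H| = 6.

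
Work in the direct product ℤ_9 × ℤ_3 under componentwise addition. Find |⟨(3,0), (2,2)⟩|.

9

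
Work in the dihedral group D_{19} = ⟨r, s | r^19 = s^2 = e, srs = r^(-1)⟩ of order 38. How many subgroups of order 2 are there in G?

|G| = 38 and 2 | 38, so subgroups of order 2 are possible by Lagrange.
The subgroups of order 2 are: {e, r^10s}; {e, r^11s}; {e, r^12s}; {e, r^13s}; … (19 in all).
So G has 19 subgroups of order 2.

19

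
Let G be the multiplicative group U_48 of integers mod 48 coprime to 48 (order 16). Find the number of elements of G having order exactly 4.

8

The elements of order 4 are: 5, 11, 13, 19, 29, 35, 37, 43.
That's 8.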